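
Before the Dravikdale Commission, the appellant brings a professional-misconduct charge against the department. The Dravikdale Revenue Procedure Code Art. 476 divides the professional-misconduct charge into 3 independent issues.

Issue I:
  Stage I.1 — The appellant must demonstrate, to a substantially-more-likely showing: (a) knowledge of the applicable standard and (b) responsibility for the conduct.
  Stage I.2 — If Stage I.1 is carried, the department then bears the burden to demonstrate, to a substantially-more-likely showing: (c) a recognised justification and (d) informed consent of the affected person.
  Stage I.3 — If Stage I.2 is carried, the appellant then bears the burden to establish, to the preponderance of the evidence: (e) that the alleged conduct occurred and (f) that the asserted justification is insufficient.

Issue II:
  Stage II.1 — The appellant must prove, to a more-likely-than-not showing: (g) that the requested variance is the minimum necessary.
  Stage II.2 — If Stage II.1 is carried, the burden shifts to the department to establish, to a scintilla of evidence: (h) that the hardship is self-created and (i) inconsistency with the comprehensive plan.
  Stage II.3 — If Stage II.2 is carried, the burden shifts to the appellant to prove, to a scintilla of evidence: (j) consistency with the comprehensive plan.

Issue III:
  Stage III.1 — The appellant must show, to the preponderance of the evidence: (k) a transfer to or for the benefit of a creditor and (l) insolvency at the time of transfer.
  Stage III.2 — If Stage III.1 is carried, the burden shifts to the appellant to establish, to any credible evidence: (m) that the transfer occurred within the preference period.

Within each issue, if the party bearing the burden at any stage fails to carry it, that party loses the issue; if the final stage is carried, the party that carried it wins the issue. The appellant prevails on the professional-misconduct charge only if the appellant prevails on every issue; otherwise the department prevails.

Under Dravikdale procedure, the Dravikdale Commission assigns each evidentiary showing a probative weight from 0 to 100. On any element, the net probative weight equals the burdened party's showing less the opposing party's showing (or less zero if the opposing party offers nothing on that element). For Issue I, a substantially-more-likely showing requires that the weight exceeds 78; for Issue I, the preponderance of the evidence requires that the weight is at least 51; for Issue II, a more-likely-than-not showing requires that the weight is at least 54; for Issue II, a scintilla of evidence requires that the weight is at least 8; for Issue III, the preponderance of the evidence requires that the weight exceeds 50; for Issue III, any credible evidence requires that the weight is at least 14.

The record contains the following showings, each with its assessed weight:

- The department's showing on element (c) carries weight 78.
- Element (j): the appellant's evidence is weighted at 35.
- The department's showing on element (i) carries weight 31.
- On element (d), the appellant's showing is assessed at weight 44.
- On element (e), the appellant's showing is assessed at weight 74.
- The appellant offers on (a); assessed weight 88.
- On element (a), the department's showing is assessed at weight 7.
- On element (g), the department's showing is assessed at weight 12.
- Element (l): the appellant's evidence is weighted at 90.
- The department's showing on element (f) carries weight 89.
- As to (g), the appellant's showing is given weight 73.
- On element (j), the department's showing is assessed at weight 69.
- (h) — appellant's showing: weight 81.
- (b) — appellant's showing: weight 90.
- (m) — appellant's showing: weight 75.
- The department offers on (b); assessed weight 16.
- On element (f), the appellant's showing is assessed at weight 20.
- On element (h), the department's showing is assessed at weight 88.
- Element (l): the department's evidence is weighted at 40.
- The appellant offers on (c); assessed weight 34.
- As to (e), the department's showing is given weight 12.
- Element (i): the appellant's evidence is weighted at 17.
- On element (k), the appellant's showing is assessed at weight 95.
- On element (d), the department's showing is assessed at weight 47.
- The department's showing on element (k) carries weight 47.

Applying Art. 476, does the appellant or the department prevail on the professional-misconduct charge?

— Issue I —
Stage I.1 — burden on appellant; standard: a substantially-more-likely showing (weight exceeds 78).
    (a): 88 − 7 = 81 > 78 [met]
    (b): 90 − 16 = 74 ≤ 78 [not met]
  Stage I.1 not carried; the appellant fails its burden.
The department prevails on this issue.
— Issue II —
At Stage II.1 the appellant must meet a more-likely-than-not showing (weight is at least 54): on (g) the weight is 73 less the opposing 12 gives net 61, ≥ 54, so (g) meets the standard.
  Stage II.1 is satisfied; the onus moves to the department.
At Stage II.2 the department must meet a scintilla of evidence (weight is at least 8): on (h) the weight is 88 less the opposing 81 gives net 7, < 8, so (h) does not meet the standard; on (i) the weight is 31 less the opposing 17 gives net 14, which does reach 8, so (i) meets the standard.
  Not every element is met, so the department fails to carry Stage II.2.
The appellant prevails on this issue.
— Issue III —
Stage III.1 — burden on appellant; standard: the preponderance of the evidence (weight exceeds 50).
    (k): 95 − 47 = 48 ≤ 50 [not met]
    (l): 90 − 40 = 50 ≤ 50 [not met]
  Not every element is met, so the appellant fails to carry Stage III.1.
So the department prevails on this issue.
Per-issue: Issue I → department; Issue II → appellant; Issue III → department. The appellant must prevail on every issue; overall, the department prevails.

department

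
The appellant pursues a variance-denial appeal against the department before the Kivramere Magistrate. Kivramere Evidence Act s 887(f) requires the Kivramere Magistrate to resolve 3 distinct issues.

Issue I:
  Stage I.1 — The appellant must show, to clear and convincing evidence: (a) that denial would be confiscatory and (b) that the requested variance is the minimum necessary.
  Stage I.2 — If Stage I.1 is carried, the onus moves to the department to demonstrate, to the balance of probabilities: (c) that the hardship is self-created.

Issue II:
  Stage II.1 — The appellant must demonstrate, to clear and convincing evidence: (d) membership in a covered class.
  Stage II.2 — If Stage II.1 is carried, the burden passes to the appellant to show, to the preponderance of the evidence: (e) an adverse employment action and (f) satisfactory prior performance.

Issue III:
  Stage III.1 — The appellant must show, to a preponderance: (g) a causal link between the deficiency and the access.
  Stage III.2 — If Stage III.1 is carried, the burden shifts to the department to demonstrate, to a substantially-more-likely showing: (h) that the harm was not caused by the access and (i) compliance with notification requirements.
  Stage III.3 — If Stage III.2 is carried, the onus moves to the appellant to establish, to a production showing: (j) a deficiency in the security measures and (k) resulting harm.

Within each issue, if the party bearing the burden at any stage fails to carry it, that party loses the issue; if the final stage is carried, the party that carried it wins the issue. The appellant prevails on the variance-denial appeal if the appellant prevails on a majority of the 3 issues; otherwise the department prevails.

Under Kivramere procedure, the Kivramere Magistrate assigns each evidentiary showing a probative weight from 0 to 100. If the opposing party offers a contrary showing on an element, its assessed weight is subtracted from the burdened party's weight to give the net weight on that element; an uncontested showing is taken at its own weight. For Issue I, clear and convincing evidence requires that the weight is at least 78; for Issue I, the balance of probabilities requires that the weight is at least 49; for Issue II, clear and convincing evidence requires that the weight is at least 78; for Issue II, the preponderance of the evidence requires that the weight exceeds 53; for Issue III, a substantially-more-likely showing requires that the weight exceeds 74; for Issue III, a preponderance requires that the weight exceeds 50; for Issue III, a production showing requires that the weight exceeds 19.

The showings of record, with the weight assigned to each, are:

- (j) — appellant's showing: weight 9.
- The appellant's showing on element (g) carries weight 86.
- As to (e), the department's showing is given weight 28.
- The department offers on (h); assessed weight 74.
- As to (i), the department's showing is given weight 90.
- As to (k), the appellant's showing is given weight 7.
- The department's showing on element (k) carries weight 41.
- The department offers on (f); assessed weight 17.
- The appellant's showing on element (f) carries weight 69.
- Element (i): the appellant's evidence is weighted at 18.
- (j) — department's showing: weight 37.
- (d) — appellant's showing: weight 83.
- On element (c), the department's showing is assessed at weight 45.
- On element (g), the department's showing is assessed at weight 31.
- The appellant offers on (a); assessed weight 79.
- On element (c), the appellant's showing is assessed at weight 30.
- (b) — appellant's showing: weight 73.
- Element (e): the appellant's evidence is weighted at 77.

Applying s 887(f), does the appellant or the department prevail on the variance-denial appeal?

department

— Issue I —
Stage I.1 — burden on appellant; standard: clear and convincing evidence (weight is at least 78).
    (a): 79 ≥ 78 [met]
    (b): 73 < 78 [not met]
  The appellant does not carry Stage I.1.
The department prevails on this issue.
— Issue II —
Stage II.1 (appellant, clear and convincing evidence, weight is at least 78): (d) 83 ≥ 78 — meets.
  Stage II.1 is satisfied; the appellant continues to bear the burden.
Stage II.2 (appellant, the preponderance of the evidence, weight exceeds 53): (e) net 77−28=49 ≤ 53 — fails; (f) net 69−17=52 ≤ 53 — fails.
  Stage II.2 not carried; the appellant fails its burden.
The analysis ends at Stage II.2; the department prevails on this issue.
— Issue III —
At Stage III.1 the appellant must meet a preponderance (weight exceeds 50): on (g) the weight is 86 less the opposing 31 gives net 55, > 50, so (g) meets the standard.
  Stage III.1 carried; the burden shifts to the department.
At Stage III.2 the department must meet a substantially-more-likely showing (weight exceeds 74): on (h) the weight is 74, ≤ 74, so (h) does not meet the standard; on (i) the weight is 90 less the opposing 18 gives net 72, which does not exceed 74, so (i) does not meet the standard.
  The department does not carry Stage III.2.
The appellant prevails on this issue.
Per-issue: Issue I → department; Issue II → department; Issue III → appellant. The appellant must prevail on a majority of issues; overall, the department prevails.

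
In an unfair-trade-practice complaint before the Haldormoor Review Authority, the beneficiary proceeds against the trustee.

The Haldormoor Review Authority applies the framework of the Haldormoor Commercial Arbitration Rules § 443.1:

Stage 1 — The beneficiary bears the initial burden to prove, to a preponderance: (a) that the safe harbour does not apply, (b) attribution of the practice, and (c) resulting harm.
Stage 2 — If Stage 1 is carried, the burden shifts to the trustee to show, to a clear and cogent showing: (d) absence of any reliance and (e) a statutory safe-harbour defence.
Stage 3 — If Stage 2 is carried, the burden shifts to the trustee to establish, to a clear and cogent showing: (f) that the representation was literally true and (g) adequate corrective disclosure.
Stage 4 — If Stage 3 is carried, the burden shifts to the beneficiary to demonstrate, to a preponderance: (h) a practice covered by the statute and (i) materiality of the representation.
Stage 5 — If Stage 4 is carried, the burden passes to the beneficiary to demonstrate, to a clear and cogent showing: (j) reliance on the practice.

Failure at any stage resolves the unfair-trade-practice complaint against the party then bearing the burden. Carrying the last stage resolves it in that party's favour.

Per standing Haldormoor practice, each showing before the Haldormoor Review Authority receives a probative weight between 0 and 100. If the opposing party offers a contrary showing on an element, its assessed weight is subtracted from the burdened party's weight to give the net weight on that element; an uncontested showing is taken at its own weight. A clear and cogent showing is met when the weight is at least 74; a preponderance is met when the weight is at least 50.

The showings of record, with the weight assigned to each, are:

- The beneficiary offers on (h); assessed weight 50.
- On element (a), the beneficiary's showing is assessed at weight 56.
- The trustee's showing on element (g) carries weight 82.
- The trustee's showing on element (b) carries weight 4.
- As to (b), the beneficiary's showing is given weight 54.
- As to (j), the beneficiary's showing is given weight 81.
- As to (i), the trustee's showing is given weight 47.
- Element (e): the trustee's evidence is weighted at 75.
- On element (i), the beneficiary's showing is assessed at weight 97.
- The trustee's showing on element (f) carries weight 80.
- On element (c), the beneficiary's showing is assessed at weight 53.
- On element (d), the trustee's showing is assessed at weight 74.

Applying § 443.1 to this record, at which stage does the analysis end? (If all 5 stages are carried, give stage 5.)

stage 5

At Stage 1 the beneficiary must meet a preponderance (weight is at least 50): on (a) the weight is 56, ≥ 50, so (a) meets the standard; on (b) the weight is 54 less the opposing 4 gives net 50, which does reach 50, so (b) meets the standard; on (c) the weight is 53, which does reach 50, so (c) meets the standard.
  Stage 1 carried; the burden shifts to the trustee.
At Stage 2 the trustee must meet a clear and cogent showing (weight is at least 74): on (d) the weight is 74, which does reach 74, so (d) meets the standard; on (e) the weight is 75, which does reach 74, so (e) meets the standard.
  Stage 2 carried; the burden remains with the trustee.
At Stage 3 the trustee must meet a clear and cogent showing (weight is at least 74): on (f) the weight is 80, ≥ 74, so (f) meets the standard; on (g) the weight is 82, which does reach 74, so (g) meets the standard.
  The trustee carries Stage 3; the beneficiary now bears the burden.
At Stage 4 the beneficiary must meet a preponderance (weight is at least 50): on (h) the weight is 50, which does reach 50, so (h) meets the standard; on (i) the weight is 97 less the opposing 47 gives net 50, ≥ 50, so (i) meets the standard.
  All elements met. The beneficiary retains the burden for Stage 5.
At Stage 5 the beneficiary must meet a clear and cogent showing (weight is at least 74): on (j) the weight is 81, which does reach 74, so (j) meets the standard.
  Stage 5 carried; the final stage is satisfied.
With every stage satisfied, the beneficiary prevails.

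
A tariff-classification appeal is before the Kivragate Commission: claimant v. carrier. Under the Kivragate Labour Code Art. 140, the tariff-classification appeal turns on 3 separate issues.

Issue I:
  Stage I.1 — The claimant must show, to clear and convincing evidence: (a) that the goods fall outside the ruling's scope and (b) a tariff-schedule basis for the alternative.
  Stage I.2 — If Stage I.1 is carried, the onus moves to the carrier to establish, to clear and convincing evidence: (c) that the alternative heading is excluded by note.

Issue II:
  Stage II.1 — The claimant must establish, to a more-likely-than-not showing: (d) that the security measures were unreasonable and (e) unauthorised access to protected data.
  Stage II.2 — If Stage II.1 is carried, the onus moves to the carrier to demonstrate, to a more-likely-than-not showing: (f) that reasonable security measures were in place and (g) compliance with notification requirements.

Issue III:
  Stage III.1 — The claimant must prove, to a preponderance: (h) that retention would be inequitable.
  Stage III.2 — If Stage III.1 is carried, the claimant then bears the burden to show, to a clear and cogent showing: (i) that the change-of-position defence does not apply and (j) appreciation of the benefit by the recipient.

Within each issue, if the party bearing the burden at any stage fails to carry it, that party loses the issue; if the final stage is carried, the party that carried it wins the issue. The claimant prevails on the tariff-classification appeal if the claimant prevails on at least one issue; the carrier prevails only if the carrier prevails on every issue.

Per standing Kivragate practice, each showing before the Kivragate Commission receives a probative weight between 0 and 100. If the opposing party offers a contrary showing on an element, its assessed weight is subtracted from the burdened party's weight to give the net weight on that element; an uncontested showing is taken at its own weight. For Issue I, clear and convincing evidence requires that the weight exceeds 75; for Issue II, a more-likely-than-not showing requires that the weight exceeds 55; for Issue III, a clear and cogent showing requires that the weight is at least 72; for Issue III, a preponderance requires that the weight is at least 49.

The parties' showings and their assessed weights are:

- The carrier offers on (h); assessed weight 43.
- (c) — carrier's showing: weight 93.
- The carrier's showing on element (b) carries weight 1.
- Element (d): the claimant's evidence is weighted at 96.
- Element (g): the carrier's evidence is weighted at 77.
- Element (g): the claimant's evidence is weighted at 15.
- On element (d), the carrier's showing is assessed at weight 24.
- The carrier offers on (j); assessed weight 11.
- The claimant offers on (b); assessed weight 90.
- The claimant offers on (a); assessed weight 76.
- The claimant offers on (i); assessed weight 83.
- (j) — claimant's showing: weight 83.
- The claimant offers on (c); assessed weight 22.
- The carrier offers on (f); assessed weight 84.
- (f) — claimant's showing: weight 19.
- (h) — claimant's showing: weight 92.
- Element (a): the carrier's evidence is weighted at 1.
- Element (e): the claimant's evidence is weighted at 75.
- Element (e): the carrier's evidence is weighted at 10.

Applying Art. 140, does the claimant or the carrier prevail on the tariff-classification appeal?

claimant

— Issue I —
At Stage I.1 the claimant must meet clear and convincing evidence (weight exceeds 75): on (a) the weight is 76 less the opposing 1 gives net 75, ≤ 75, so (a) does not meet the standard; on (b) the weight is 90 less the opposing 1 gives net 89, which does exceed 75, so (b) meets the standard.
  Stage I.1 not carried; the claimant fails its burden.
So the carrier prevails on this issue.
— Issue II —
At Stage II.1 the claimant must meet a more-likely-than-not showing (weight exceeds 55): on (d) the weight is 96 less the opposing 24 gives net 72, which does exceed 55, so (d) meets the standard; on (e) the weight is 75 less the opposing 10 gives net 65, > 55, so (e) meets the standard.
  Stage II.1 is satisfied; the onus moves to the carrier.
At Stage II.2 the carrier must meet a more-likely-than-not showing (weight exceeds 55): on (f) the weight is 84 less the opposing 19 gives net 65, > 55, so (f) meets the standard; on (g) the weight is 77 less the opposing 15 gives net 62, > 55, so (g) meets the standard.
  All elements met at the final stage.
Every stage carried; the carrier prevails on this issue.
— Issue III —
At Stage III.1 the claimant must meet a preponderance (weight is at least 49): on (h) the weight is 92 less the opposing 43 gives net 49, which does reach 49, so (h) meets the standard.
  Stage III.1 is satisfied; the claimant continues to bear the burden.
At Stage III.2 the claimant must meet a clear and cogent showing (weight is at least 72): on (i) the weight is 83, ≥ 72, so (i) meets the standard; on (j) the weight is 83 less the opposing 11 gives net 72, ≥ 72, so (j) meets the standard.
  All elements met at the final stage.
Every stage carried; the claimant prevails on this issue.
Per-issue: Issue I → carrier; Issue II → carrier; Issue III → claimant. The claimant must prevail on at least one issue; overall, the claimant prevails.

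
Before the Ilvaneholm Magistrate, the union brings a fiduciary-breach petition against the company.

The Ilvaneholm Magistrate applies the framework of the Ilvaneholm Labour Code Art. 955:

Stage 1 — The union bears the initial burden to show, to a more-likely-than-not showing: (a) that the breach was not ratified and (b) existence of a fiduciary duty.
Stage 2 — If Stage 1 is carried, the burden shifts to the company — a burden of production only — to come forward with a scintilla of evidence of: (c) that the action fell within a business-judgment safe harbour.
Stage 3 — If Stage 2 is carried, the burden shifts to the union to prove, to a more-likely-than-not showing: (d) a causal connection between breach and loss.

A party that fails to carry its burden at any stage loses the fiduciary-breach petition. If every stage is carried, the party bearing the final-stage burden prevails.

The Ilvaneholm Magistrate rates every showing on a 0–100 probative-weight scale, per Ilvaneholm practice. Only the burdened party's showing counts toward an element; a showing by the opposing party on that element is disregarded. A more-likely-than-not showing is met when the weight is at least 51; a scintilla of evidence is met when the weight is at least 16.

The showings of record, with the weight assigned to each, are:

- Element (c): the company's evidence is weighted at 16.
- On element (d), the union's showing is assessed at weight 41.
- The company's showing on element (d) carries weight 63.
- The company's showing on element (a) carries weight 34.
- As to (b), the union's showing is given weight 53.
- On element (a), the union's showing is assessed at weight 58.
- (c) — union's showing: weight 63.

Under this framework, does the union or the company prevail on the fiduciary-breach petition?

company

Stage 1 — burden on union; standard: a more-likely-than-not showing (weight is at least 51).
    (a): 58 (company's 34 disregarded) ≥ 51 [met]
    (b): 53 ≥ 51 [met]
  Stage 1 is satisfied; the onus moves to the company.
Stage 2 — burden on company; standard: a scintilla of evidence (weight is at least 16).
    (c): 16 (union's 63 disregarded) ≥ 16 [met]
  Stage 2 carried; the burden shifts to the union.
Stage 3 — burden on union; standard: a more-likely-than-not showing (weight is at least 51).
    (d): 41 (company's 63 disregarded) < 51 [not met]
  Stage 3 not carried; the union fails its burden.
The company prevails.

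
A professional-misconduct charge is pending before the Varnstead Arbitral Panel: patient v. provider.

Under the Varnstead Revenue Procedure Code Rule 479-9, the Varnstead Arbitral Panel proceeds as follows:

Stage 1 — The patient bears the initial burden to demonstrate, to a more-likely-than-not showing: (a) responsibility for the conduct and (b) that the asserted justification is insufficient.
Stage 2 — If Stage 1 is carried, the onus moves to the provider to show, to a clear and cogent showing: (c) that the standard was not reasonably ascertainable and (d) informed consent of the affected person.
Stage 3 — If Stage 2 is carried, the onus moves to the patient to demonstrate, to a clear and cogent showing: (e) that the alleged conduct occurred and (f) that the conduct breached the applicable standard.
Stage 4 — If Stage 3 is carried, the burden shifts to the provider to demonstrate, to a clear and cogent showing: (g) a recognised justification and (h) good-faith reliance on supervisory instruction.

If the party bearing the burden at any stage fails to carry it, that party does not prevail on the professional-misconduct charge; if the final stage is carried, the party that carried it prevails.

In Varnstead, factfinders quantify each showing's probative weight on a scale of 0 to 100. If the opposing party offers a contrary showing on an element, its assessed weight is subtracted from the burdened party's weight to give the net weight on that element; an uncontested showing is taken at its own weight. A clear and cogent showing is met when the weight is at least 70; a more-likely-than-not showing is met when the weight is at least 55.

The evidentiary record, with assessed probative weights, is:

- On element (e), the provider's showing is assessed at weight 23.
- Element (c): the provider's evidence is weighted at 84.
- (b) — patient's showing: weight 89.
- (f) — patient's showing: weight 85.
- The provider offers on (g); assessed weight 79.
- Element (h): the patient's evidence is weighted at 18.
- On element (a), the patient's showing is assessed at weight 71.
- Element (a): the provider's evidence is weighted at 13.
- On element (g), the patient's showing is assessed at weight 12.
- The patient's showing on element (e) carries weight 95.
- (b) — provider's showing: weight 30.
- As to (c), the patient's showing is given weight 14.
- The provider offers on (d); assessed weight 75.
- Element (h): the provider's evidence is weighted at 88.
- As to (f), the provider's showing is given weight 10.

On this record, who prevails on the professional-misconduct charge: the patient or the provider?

At Stage 1 the patient must meet a more-likely-than-not showing (weight is at least 55): on (a) the weight is 71 less the opposing 13 gives net 58, which does reach 55, so (a) meets the standard; on (b) the weight is 89 less the opposing 30 gives net 59, which does reach 55, so (b) meets the standard.
  All elements met. The burden passes to the provider.
At Stage 2 the provider must meet a clear and cogent showing (weight is at least 70): on (c) the weight is 84 less the opposing 14 gives net 70, which does reach 70, so (c) meets the standard; on (d) the weight is 75, ≥ 70, so (d) meets the standard.
  Stage 2 is satisfied; the onus moves to the patient.
At Stage 3 the patient must meet a clear and cogent showing (weight is at least 70): on (e) the weight is 95 less the opposing 23 gives net 72, which does reach 70, so (e) meets the standard; on (f) the weight is 85 less the opposing 10 gives net 75, which does reach 70, so (f) meets the standard.
  Stage 3 carried; the burden shifts to the provider.
At Stage 4 the provider must meet a clear and cogent showing (weight is at least 70): on (g) the weight is 79 less the opposing 12 gives net 67, which does not reach 70, so (g) does not meet the standard; on (h) the weight is 88 less the opposing 18 gives net 70, ≥ 70, so (h) meets the standard.
  Stage 4 not carried; the provider fails its burden.
So the patient prevails.

patient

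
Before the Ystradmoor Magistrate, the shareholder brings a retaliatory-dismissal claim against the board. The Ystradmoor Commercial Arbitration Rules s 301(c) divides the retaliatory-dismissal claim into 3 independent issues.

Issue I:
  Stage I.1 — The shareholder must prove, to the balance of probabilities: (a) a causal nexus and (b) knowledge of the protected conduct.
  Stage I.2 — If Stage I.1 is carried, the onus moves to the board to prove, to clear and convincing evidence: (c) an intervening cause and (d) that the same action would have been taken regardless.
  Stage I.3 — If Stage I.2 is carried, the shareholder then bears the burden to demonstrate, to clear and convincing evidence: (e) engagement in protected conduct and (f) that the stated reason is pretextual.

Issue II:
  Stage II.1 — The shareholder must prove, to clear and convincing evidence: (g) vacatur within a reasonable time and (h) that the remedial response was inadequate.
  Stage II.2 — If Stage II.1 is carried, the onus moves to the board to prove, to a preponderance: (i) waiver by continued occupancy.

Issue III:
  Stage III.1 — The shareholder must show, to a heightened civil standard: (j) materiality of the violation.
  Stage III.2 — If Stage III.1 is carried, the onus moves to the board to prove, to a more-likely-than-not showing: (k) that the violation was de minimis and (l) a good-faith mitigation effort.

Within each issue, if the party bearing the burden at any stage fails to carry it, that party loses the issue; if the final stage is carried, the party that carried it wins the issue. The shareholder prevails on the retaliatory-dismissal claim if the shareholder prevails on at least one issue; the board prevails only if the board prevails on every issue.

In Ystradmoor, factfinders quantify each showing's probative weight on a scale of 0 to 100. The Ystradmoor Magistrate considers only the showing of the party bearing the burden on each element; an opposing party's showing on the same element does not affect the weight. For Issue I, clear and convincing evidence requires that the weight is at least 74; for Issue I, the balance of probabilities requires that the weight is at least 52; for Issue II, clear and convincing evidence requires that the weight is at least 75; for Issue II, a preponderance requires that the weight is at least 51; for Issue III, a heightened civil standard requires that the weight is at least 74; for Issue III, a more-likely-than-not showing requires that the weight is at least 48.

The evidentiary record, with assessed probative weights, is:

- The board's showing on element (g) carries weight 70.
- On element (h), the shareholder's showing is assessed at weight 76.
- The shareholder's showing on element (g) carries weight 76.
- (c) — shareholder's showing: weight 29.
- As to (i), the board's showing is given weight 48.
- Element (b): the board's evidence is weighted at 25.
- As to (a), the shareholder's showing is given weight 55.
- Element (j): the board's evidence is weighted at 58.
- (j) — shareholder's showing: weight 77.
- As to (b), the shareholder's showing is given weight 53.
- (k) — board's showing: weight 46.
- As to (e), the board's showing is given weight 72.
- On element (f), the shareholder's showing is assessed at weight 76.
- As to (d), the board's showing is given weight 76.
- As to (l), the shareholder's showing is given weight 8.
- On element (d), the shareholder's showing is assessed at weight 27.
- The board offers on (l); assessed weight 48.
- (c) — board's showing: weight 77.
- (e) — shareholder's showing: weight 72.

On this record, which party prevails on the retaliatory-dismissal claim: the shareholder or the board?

shareholder

— Issue I —
Stage I.1 (shareholder, the balance of probabilities, weight is at least 52): (a) 55 ≥ 52 — meets; (b) 53 (board's 25 disregarded) ≥ 52 — meets.
  All elements met. The burden passes to the board.
Stage I.2 (board, clear and convincing evidence, weight is at least 74): (c) 77 (shareholder's 29 disregarded) ≥ 74 — meets; (d) 76 (shareholder's 27 disregarded) ≥ 74 — meets.
  Stage I.2 is satisfied; the onus moves to the shareholder.
Stage I.3 (shareholder, clear and convincing evidence, weight is at least 74): (e) 72 (board's 72 disregarded) < 74 — fails; (f) 76 ≥ 74 — meets.
  Not every element is met, so the shareholder fails to carry Stage I.3.
So the board prevails on this issue.
— Issue II —
Stage II.1 — burden on shareholder; standard: clear and convincing evidence (weight is at least 75).
    (g): 76 (board's 70 disregarded) ≥ 75 [met]
    (h): 76 ≥ 75 [met]
  Stage II.1 is satisfied; the onus moves to the board.
Stage II.2 — burden on board; standard: a preponderance (weight is at least 51).
    (i): 48 < 51 [not met]
  Stage II.2 not carried; the board fails its burden.
The analysis ends at Stage II.2; the shareholder prevails on this issue.
— Issue III —
Stage III.1 — burden on shareholder; standard: a heightened civil standard (weight is at least 74).
    (j): 77 (board's 58 disregarded) ≥ 74 [met]
  Stage III.1 is satisfied; the onus moves to the board.
Stage III.2 — burden on board; standard: a more-likely-than-not showing (weight is at least 48).
    (k): 46 < 48 [not met]
    (l): 48 (shareholder's 8 disregarded) ≥ 48 [met]
  Not every element is met, so the board fails to carry Stage III.2.
The shareholder prevails on this issue.
Per-issue: Issue I → board; Issue II → shareholder; Issue III → shareholder. The shareholder must prevail on at least one issue; overall, the shareholder prevails.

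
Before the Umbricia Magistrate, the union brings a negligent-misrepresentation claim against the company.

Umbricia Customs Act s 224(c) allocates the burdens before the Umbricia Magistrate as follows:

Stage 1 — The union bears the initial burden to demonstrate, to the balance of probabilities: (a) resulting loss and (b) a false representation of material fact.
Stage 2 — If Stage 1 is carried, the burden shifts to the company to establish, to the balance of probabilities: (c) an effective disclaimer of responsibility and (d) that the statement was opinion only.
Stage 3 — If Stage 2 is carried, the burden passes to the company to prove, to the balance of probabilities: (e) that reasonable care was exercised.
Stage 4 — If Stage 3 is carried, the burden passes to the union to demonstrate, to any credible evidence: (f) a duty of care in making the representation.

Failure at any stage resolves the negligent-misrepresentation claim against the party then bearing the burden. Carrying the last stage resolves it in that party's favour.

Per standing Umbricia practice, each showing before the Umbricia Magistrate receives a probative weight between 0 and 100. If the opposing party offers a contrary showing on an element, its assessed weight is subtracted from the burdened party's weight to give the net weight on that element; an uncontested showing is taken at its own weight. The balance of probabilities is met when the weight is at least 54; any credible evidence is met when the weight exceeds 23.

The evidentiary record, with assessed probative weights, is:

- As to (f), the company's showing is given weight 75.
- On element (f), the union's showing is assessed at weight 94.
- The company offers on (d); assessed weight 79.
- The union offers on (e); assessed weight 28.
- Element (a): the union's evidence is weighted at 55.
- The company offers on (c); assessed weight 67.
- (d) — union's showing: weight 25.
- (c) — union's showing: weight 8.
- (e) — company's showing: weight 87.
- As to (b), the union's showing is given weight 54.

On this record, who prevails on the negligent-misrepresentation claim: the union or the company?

company

At Stage 1 the union must meet the balance of probabilities (weight is at least 54): on (a) the weight is 55, which does reach 54, so (a) meets the standard; on (b) the weight is 54, which does reach 54, so (b) meets the standard.
  The union carries Stage 1; the company now bears the burden.
At Stage 2 the company must meet the balance of probabilities (weight is at least 54): on (c) the weight is 67 less the opposing 8 gives net 59, which does reach 54, so (c) meets the standard; on (d) the weight is 79 less the opposing 25 gives net 54, ≥ 54, so (d) meets the standard.
  All elements met. The company retains the burden for Stage 3.
At Stage 3 the company must meet the balance of probabilities (weight is at least 54): on (e) the weight is 87 less the opposing 28 gives net 59, ≥ 54, so (e) meets the standard.
  Stage 3 carried; the burden shifts to the union.
At Stage 4 the union must meet any credible evidence (weight exceeds 23): on (f) the weight is 94 less the opposing 75 gives net 19, which does not exceed 23, so (f) does not meet the standard.
  Stage 4 not carried; the union fails its burden.
The analysis ends at Stage 4; the company prevails.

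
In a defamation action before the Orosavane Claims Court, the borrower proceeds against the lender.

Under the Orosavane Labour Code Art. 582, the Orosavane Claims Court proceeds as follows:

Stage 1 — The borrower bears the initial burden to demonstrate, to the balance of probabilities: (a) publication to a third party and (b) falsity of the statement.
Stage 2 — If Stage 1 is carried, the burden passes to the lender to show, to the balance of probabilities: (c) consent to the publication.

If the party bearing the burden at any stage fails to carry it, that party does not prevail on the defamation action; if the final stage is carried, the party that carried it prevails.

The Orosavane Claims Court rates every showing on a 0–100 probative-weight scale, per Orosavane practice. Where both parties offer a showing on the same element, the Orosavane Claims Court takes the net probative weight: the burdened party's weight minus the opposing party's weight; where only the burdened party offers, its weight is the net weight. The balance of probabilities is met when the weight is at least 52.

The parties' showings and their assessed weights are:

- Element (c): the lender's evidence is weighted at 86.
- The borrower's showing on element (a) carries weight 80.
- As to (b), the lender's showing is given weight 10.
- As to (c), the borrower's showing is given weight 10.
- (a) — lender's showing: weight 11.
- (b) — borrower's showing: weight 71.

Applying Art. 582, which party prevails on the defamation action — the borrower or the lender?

Stage 1 — burden on borrower; standard: the balance of probabilities (weight is at least 52).
    (a): 80 − 11 = 69 ≥ 52 [met]
    (b): 71 − 10 = 61 ≥ 52 [met]
  The borrower carries Stage 1; the lender now bears the burden.
Stage 2 — burden on lender; standard: the balance of probabilities (weight is at least 52).
    (c): 86 − 10 = 76 ≥ 52 [met]
  All elements met at the final stage.
With every stage satisfied, the lender prevails.

lender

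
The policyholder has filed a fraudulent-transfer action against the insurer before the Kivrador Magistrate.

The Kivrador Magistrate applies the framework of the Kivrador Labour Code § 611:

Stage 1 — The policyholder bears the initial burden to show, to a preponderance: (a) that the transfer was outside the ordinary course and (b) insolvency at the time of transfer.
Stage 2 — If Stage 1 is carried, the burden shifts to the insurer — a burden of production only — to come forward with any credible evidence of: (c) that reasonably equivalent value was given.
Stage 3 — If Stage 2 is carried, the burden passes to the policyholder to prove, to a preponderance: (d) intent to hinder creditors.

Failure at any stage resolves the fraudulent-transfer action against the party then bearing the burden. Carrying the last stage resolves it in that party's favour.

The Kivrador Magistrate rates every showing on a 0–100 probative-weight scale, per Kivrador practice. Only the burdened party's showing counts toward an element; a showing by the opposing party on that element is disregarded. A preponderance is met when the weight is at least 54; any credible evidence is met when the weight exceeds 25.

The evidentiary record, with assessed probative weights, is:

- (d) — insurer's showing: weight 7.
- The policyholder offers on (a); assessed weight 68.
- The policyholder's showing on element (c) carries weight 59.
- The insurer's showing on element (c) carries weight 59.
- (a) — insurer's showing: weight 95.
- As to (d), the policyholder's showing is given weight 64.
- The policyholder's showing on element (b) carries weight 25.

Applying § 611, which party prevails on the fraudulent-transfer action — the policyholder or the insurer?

insurer

Stage 1 — burden on policyholder; standard: a preponderance (weight is at least 54).
    (a): 68 (insurer's 95 disregarded) ≥ 54 [met]
    (b): 25 < 54 [not met]
  Not every element is met, so the policyholder fails to carry Stage 1.
The insurer prevails.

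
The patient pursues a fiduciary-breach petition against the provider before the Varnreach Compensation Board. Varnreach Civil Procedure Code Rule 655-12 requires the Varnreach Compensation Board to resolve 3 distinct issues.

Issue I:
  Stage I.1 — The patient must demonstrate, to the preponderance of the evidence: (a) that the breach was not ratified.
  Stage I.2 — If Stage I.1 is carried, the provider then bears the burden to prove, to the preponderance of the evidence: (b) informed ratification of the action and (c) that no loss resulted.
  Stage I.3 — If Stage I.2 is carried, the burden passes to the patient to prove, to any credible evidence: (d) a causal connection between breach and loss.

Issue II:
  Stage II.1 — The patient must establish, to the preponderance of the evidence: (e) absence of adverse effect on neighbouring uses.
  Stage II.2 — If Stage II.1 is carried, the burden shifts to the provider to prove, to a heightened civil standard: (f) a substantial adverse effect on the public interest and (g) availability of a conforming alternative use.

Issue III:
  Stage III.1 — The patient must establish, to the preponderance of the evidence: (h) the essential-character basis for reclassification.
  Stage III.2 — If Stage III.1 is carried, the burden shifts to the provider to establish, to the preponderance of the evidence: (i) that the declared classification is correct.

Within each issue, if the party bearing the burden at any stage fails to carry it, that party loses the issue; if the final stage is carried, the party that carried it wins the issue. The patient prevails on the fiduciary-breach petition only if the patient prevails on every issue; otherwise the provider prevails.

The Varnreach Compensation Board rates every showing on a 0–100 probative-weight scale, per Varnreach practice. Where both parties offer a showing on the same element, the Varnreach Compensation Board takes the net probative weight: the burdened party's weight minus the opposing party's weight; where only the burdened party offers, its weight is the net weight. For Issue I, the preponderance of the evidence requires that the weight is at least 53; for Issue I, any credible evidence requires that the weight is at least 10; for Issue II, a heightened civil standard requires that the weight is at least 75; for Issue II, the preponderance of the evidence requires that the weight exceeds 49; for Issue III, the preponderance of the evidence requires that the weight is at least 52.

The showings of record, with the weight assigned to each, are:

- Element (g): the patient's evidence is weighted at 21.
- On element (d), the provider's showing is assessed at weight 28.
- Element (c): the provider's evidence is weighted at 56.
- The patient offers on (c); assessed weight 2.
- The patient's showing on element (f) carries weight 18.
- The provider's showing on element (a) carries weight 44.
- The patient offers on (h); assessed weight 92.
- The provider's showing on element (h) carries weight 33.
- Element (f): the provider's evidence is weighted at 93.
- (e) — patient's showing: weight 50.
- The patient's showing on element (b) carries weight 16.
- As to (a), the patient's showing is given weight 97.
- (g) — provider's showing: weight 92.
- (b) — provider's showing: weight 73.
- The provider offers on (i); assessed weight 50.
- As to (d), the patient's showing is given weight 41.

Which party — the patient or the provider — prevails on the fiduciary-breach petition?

patient

— Issue I —
Stage I.1 — burden on patient; standard: the preponderance of the evidence (weight is at least 53).
    (a): 97 − 44 = 53 ≥ 53 [met]
  All elements met. The burden passes to the provider.
Stage I.2 — burden on provider; standard: the preponderance of the evidence (weight is at least 53).
    (b): 73 − 16 = 57 ≥ 53 [met]
    (c): 56 − 2 = 54 ≥ 53 [met]
  All elements met. The burden passes to the patient.
Stage I.3 — burden on patient; standard: any credible evidence (weight is at least 10).
    (d): 41 − 28 = 13 ≥ 10 [met]
  Stage I.3 carried; the final stage is satisfied.
Every stage carried; the patient prevails on this issue.
— Issue II —
Stage II.1 — burden on patient; standard: the preponderance of the evidence (weight exceeds 49).
    (e): 50 > 49 [met]
  The patient carries Stage II.1; the provider now bears the burden.
Stage II.2 — burden on provider; standard: a heightened civil standard (weight is at least 75).
    (f): 93 − 18 = 75 ≥ 75 [met]
    (g): 92 − 21 = 71 < 75 [not met]
  The provider does not carry Stage II.2.
The analysis ends at Stage II.2; the patient prevails on this issue.
— Issue III —
At Stage III.1 the patient must meet the preponderance of the evidence (weight is at least 52): on (h) the weight is 92 less the opposing 33 gives net 59, ≥ 52, so (h) meets the standard.
  Stage III.1 is satisfied; the onus moves to the provider.
At Stage III.2 the provider must meet the preponderance of the evidence (weight is at least 52): on (i) the weight is 50, which does not reach 52, so (i) does not meet the standard.
  Not every element is met, so the provider fails to carry Stage III.2.
The patient prevails on this issue.
Per-issue: Issue I → patient; Issue II → patient; Issue III → patient. The patient must prevail on every issue; overall, the patient prevails.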